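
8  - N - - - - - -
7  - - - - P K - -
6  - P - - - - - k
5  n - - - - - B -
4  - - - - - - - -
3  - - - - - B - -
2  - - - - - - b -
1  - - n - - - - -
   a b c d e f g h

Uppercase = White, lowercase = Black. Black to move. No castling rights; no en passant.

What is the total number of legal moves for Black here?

2

Black to move; king on h6.
In check: yes, from the white bishop on g5.
Legal moves: Kh7, Kxg5.
Count: 2.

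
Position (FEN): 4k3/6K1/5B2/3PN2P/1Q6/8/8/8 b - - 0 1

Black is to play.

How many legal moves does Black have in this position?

Black to move; king on e8.
In check: no.
Legal moves: none.
Count: 0.

0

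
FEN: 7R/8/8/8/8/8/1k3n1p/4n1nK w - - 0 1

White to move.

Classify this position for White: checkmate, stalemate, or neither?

neither

White to move; white king on h1.
In check: yes, from the black knight on f2.
King squares — g1: attacked by Ph2; g2: attacked by Ne1; h2: available.
Legal moves for White: Kxh2.
White is in check but has 1 legal move → neither.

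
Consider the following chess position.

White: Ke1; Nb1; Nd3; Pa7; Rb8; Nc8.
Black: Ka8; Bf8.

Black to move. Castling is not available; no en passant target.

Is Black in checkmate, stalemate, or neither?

Black to move; black king on a8.
In check: yes, from the white rook on b8.
King squares — a7: attacked by Nc8; b7: attacked by Rb8; b8: attacked by Pa7.
Legal moves for Black: none.
In check with no legal moves → checkmate.

checkmate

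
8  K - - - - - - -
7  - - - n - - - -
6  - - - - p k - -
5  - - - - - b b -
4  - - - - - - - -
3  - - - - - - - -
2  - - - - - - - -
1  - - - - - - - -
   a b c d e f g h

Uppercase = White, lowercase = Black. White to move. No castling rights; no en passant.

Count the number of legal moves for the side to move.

White to move; king on a8.
In check: no.
Legal moves: Kb7, Ka7.
Count: 2.

2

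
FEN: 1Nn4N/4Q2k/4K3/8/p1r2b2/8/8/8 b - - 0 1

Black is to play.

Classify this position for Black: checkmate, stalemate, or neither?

neither

Black to move; black king on h7.
In check: yes, from the white queen on e7.
King squares — g6: attacked by Nh8; h6: available; g7: attacked by Qe7; g8: available; h8: available.
Legal moves for Black: Kxh8, Kg8, Kh6, Nxe7.
Black is in check but has 4 legal moves → neither.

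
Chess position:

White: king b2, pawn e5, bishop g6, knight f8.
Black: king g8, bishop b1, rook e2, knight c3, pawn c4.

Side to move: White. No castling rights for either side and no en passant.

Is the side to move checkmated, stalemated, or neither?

neither

White to move; white king on b2.
In check: yes, from the black rook on e2.
King squares — a1: available; b1: attacked by Nc3; c1: available; a2: attacked by Bb1; c2: attacked by Bb1; a3: available; b3: attacked by Pc4; c3: available.
Legal moves for White: Kxc3, Ka3, Kc1, Ka1, Bc2.
White is in check but has 5 legal moves → neither.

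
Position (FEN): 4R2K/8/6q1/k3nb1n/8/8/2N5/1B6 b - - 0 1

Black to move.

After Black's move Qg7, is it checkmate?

After Qg7: white king on h8; in check: yes, from the black queen on g7.
King squares — g7: attacked by Nh5; h7: attacked by Bf5; g8: attacked by Qg7.
White has no legal moves → checkmate.

yes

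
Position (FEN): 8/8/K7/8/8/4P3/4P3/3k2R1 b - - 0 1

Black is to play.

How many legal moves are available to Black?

3

Black to move; king on d1.
In check: yes, from the white rook on g1.
Legal moves: Kxe2, Kd2, Kc2.
Count: 3.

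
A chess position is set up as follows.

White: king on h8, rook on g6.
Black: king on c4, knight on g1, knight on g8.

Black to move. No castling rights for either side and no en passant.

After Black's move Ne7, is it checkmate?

no

After Ne7: white king on h8; in check: no.
White is not in check, so this cannot be checkmate.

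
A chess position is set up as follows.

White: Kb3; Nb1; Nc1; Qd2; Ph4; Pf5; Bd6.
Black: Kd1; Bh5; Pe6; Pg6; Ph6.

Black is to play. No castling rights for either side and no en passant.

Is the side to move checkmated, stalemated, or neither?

Black to move; black king on d1.
In check: yes, from the white queen on d2.
King squares — c1: attacked by Qd2; e1: attacked by Qd2; c2: attacked by Qd2; d2: attacked by Nb1; e2: attacked by Nc1.
Legal moves for Black: none.
In check with no legal moves → checkmate.

checkmate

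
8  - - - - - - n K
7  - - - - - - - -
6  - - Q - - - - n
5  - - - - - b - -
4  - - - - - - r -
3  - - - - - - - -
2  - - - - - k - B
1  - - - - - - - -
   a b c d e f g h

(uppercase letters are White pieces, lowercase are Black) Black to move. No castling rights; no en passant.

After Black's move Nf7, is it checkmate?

After Nf7: white king on h8; in check: yes, from the black knight on f7.
King squares — g7: attacked by Rg4; h7: attacked by Bf5; g8: attacked by Rg4.
White has no legal moves → checkmate.

yes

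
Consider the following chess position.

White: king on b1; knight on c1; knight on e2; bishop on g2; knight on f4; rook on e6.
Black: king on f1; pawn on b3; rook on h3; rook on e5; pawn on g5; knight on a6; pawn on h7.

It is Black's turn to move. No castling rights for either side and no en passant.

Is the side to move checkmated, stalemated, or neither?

Black to move; black king on f1.
In check: yes, from the white bishop on g2.
Legal moves for Black: Kf2, Ke1.
Black is in check but has 2 legal moves → neither.

neither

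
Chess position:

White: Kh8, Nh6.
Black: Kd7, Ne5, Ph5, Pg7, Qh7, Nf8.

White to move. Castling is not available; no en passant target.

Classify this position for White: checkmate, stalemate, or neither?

White to move; white king on h8.
In check: yes, from the black queen on h7.
King squares — g7: attacked by Qh7; h7: attacked by Nf8; g8: attacked by Qh7.
Legal moves for White: none.
In check with no legal moves → checkmate.

checkmate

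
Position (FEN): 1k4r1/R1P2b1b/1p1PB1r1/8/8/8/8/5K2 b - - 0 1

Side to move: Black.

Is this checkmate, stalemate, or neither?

neither

Black to move; black king on b8.
In check: yes, from the white pawn on c7.
King squares — a7: available; b7: attacked by Ra7; c7: attacked by Pd6; a8: attacked by Ra7; c8: attacked by Be6.
Legal moves for Black: Kxa7.
Black is in check but has 1 legal move → neither.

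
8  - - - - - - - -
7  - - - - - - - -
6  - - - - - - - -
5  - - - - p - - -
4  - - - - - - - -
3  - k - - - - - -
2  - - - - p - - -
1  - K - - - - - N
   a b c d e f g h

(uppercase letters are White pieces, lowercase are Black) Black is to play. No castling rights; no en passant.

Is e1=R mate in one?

After e1=R: white king on b1; in check: yes, from the black rook on e1.
King squares — a1: attacked by Re1; c1: attacked by Re1; a2: attacked by Kb3; b2: attacked by Kb3; c2: attacked by Kb3.
White has no legal moves → checkmate.

yes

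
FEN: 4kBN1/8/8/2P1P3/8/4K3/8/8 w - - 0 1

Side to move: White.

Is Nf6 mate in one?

After Nf6: black king on e8; in check: yes, from the white knight on f6.
Black has 3 legal replies: Kxf8, Kd8, Kf7.
In check but a legal move exists → not checkmate.

no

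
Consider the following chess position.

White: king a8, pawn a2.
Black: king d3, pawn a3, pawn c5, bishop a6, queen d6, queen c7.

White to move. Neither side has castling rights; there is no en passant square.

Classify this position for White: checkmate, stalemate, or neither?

stalemate

White to move; white king on a8.
In check: no.
King squares — a7: attacked by Qc7; b7: attacked by Ba6; b8: attacked by Qc7.
Legal moves for White: none.
Not in check and no legal moves → stalemate.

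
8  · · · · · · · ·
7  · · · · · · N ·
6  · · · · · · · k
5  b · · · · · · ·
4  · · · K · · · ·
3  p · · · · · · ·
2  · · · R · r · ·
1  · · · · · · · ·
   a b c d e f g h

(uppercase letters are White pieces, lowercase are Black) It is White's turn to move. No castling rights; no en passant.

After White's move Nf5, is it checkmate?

After Nf5: black king on h6; in check: yes, from the white knight on f5.
Black has 5 legal replies: Kh7, Kg6, Kh5, Kg5, Rxf5.
In check but a legal move exists → not checkmate.

no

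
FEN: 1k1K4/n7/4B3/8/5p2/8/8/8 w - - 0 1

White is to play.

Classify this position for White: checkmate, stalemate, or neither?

White to move; white king on d8.
In check: no.
Legal moves for White: Ke8, Ke7, Kd7, Bg8, Bc8, Bf7, Bd7, Bf5, Bd5, Bg4, Bc4, Bh3, Bb3, Ba2.
White has 14 legal moves and is not in check → neither.

neither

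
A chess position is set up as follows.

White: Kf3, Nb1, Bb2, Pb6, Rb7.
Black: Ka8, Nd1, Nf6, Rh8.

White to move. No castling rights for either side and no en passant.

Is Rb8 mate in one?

no

After Rb8: black king on a8; in check: yes, from the white rook on b8.
Black has 2 legal replies: Kxb8, Rxb8.
In check but a legal move exists → not checkmate.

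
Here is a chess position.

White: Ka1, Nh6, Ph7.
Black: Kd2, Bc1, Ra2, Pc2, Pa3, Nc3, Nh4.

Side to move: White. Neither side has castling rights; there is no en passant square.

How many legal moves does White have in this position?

White to move; king on a1.
In check: yes, from the black rook on a2.
Legal moves: none.
Count: 0.

0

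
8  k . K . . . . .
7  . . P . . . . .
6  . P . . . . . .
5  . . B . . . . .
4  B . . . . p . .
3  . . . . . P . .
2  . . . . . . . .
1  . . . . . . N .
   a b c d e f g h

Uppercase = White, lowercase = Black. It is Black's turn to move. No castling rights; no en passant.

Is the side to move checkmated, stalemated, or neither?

stalemate

Black to move; black king on a8.
In check: no.
King squares — a7: attacked by Pb6; b7: attacked by Kc8; b8: attacked by Pc7.
Legal moves for Black: none.
Not in check and no legal moves → stalemate.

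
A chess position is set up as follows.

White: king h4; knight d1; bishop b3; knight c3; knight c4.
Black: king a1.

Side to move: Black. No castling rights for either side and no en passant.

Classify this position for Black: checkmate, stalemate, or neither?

stalemate

Black to move; black king on a1.
In check: no.
King squares — b1: attacked by Nc3; a2: attacked by Bb3; b2: attacked by Nd1.
Legal moves for Black: none.
Not in check and no legal moves → stalemate.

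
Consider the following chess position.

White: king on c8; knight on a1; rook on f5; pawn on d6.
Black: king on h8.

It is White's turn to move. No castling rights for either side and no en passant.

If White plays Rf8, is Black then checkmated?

After Rf8: black king on h8; in check: yes, from the white rook on f8.
Black has 2 legal replies: Kh7, Kg7.
In check but a legal move exists → not checkmate.

no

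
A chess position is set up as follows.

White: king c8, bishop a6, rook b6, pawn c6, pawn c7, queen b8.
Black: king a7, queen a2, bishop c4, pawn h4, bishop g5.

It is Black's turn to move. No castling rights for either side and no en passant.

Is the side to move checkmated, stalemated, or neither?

checkmate

Black to move; black king on a7.
In check: yes, from the white queen on b8.
King squares — a6: attacked by Rb6; b6: attacked by Qb8; b7: attacked by Ba6; a8: attacked by Qb8; b8: attacked by Rb6.
Legal moves for Black: none.
In check with no legal moves → checkmate.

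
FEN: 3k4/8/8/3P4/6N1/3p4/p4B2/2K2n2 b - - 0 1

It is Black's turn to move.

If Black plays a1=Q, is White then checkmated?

yes

After a1=Q: white king on c1; in check: yes, from the black queen on a1.
King squares — b1: attacked by Qa1; d1: attacked by Qa1; b2: attacked by Qa1; c2: attacked by Pd3; d2: attacked by Nf1.
White has no legal moves → checkmate.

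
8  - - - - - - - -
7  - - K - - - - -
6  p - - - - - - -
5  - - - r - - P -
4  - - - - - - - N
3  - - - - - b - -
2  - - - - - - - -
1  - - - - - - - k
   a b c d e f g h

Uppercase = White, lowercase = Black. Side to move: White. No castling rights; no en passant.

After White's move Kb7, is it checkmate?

no

After Kb7: black king on h1; in check: no.
Black is not in check, so this cannot be checkmate.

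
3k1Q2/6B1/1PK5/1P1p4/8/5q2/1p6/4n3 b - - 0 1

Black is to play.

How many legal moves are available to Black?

Black to move; king on d8.
In check: yes, from the white queen on f8.
Legal moves: Qxf8.
Count: 1.

1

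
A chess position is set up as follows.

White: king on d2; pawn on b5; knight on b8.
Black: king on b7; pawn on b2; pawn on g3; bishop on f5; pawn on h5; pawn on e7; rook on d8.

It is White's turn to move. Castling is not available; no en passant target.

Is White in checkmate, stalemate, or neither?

neither

White to move; white king on d2.
In check: yes, from the black rook on d8.
King squares — c1: attacked by Pb2; d1: attacked by Rd8; e1: available; c2: attacked by Bf5; e2: available; c3: available; d3: attacked by Bf5; e3: available.
Legal moves for White: Ke3, Kc3, Ke2, Ke1, Nd7.
White is in check but has 5 legal moves → neither.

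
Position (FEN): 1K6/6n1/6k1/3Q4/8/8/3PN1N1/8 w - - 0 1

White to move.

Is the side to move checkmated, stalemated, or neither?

neither

White to move; white king on b8.
In check: no.
Legal moves for White include: Kc8, Ka8, Kc7, Kb7, Ka7, Qg8, Qd8, Qa8, Qf7+, Qd7, Qb7, Qe6+, Qd6+, Qc6+, Qh5+, Qg5+, Qf5+, Qe5, ... (list truncated; more exist).
White has legal moves and is not in check → neither.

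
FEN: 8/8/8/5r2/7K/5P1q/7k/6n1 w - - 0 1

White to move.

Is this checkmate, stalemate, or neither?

White to move; white king on h4.
In check: yes, from the black queen on h3.
King squares — g3: attacked by Kh2; h3: attacked by Ng1; g4: attacked by Qh3; g5: attacked by Rf5; h5: attacked by Qh3.
Legal moves for White: none.
In check with no legal moves → checkmate.

checkmate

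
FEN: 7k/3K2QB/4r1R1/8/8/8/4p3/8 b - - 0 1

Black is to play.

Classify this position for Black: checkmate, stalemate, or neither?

checkmate

Black to move; black king on h8.
In check: yes, from the white queen on g7.
King squares — g7: attacked by Rg6; h7: attacked by Qg7; g8: attacked by Qg7.
Legal moves for Black: none.
In check with no legal moves → checkmate.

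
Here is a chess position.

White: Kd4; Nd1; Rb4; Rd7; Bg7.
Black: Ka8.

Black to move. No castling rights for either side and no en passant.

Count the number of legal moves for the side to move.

0

Black to move; king on a8.
In check: no.
Legal moves: none.
Count: 0.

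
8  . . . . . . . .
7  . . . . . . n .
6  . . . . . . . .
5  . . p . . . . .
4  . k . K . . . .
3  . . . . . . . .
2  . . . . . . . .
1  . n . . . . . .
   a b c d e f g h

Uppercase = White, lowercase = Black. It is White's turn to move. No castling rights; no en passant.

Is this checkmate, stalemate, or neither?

neither

White to move; white king on d4.
In check: yes, from the black pawn on c5.
King squares — c3: attacked by Nb1; d3: available; e3: available; c4: attacked by Kb4; e4: available; c5: attacked by Kb4; d5: available; e5: available.
Legal moves for White: Ke5, Kd5, Ke4, Ke3, Kd3.
White is in check but has 5 legal moves → neither.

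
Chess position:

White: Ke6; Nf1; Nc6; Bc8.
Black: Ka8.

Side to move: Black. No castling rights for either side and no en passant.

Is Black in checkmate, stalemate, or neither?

stalemate

Black to move; black king on a8.
In check: no.
King squares — a7: attacked by Nc6; b7: attacked by Bc8; b8: attacked by Nc6.
Legal moves for Black: none.
Not in check and no legal moves → stalemate.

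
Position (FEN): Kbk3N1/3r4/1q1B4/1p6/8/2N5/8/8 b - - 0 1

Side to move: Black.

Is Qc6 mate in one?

yes

After Qc6: white king on a8; in check: yes, from the black queen on c6.
King squares — a7: attacked by Rd7; b7: attacked by Qc6; b8: attacked by Kc8.
White has no legal moves → checkmate.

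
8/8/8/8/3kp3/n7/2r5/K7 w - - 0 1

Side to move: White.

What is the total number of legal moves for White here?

White to move; king on a1.
In check: no.
Legal moves: none.
Count: 0.

0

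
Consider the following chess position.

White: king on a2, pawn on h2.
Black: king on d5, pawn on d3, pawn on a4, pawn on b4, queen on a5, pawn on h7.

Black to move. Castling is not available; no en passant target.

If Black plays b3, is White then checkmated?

After b3: white king on a2; in check: yes, from the black pawn on b3.
White has 4 legal replies: Ka3, Kb2, Kb1, Ka1.
In check but a legal move exists → not checkmate.

no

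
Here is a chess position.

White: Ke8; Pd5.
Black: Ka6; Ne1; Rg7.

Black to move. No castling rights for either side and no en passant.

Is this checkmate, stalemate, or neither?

Black to move; black king on a6.
In check: no.
Legal moves for Black include: Rg8+, Rh7, Rf7, Re7+, Rd7, Rc7, Rb7, Ra7, Rg6, Rg5, Rg4, Rg3, Rg2, Rg1, Kb7, Ka7, Kb6, Kb5, ... (list truncated; more exist).
Black has legal moves and is not in check → neither.

neither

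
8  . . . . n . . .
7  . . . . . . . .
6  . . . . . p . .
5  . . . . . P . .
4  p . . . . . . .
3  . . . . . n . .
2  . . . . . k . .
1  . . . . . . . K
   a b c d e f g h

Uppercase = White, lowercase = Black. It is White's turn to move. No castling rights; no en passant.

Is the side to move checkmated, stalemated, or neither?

stalemate

White to move; white king on h1.
In check: no.
King squares — g1: attacked by Kf2; g2: attacked by Kf2; h2: attacked by Nf3.
Legal moves for White: none.
Not in check and no legal moves → stalemate.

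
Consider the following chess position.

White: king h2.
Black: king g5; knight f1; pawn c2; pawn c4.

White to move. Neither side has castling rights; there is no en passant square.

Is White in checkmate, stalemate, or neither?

neither

White to move; white king on h2.
In check: yes, from the black knight on f1.
Legal moves for White: Kh3, Kg2, Kh1, Kg1.
White is in check but has 4 legal moves → neither.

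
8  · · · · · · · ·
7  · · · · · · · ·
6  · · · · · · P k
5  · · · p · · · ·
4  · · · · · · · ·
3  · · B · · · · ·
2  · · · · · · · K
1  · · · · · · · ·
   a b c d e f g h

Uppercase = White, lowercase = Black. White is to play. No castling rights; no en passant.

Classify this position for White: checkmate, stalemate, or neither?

White to move; white king on h2.
In check: no.
Legal moves for White: Bh8, Bg7+, Bf6, Be5, Ba5, Bd4, Bb4, Bd2+, Bb2, Be1, Ba1, Kh3, Kg3, Kg2, Kh1, Kg1, g7.
White has 17 legal moves and is not in check → neither.

neither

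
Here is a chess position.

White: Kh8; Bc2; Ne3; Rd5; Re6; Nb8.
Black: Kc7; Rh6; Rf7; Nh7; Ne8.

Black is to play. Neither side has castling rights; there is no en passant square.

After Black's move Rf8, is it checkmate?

yes

After Rf8: white king on h8; in check: yes, from the black rook on f8.
King squares — g7: attacked by Ne8; h7: attacked by Rh6; g8: attacked by Rf8.
White has no legal moves → checkmate.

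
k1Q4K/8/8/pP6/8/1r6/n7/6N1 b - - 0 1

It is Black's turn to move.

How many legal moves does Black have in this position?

1

Black to move; king on a8.
In check: yes, from the white queen on c8.
Legal moves: Ka7.
Count: 1.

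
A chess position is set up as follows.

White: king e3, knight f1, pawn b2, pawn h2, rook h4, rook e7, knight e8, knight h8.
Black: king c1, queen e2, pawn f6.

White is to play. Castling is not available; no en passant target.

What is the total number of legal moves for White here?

White to move; king on e3.
In check: yes, from the black queen on e2.
Legal moves: Kf4, Kd4, Kxe2.
Count: 3.

3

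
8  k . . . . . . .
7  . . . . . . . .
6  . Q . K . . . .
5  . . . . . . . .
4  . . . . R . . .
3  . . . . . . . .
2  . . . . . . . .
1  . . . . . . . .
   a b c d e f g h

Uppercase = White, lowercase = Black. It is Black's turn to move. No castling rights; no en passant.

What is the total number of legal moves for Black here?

0

Black to move; king on a8.
In check: no.
Legal moves: none.
Count: 0.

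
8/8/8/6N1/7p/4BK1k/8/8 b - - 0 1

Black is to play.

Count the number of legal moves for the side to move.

1

Black to move; king on h3.
In check: yes, from the white knight on g5.
Legal moves: Kh2.
Count: 1.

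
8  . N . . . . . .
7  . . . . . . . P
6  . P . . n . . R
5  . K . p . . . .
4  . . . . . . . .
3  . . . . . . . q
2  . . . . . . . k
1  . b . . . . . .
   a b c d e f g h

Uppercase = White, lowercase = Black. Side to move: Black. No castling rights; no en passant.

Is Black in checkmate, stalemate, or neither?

Black to move; black king on h2.
In check: no.
Legal moves for Black include: Nf8, Nd8, Ng7, Nc7+, Ng5, Nc5, Nf4, Nd4+, Qxh6, Qh5, Qh4, Kg3, Kg2, Kh1, Kg1, Bxh7, Bg6, Bf5, ... (list truncated; more exist).
Black has legal moves and is not in check → neither.

neither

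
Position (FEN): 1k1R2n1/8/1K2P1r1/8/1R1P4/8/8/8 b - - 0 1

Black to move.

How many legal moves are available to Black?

0

Black to move; king on b8.
In check: yes, from the white rook on d8.
Legal moves: none.
Count: 0.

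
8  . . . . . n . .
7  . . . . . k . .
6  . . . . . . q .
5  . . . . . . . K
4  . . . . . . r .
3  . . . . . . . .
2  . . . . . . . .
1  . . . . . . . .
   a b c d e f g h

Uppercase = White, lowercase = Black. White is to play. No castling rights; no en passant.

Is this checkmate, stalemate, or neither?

checkmate

White to move; white king on h5.
In check: yes, from the black queen on g6.
King squares — g4: attacked by Qg6; h4: attacked by Rg4; g5: attacked by Rg4; g6: attacked by Rg4; h6: attacked by Qg6.
Legal moves for White: none.
In check with no legal moves → checkmate.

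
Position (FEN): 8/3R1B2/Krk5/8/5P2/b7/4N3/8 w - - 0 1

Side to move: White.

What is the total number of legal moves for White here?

2

White to move; king on a6.
In check: yes, from the black rook on b6.
Legal moves: Ka7, Ka5.
Count: 2.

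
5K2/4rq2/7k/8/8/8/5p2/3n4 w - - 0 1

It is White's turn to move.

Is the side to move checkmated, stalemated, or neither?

White to move; white king on f8.
In check: yes, from the black queen on f7.
King squares — e7: attacked by Qf7; f7: attacked by Re7; g7: attacked by Kh6; e8: attacked by Re7; g8: attacked by Qf7.
Legal moves for White: none.
In check with no legal moves → checkmate.

checkmate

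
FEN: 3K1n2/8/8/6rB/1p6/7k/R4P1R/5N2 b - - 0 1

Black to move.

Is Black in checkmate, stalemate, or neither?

Black to move; black king on h3.
In check: yes, from the white rook on h2.
King squares — g2: attacked by Rh2; h2: attacked by Nf1; g3: attacked by Nf1; g4: attacked by Bh5; h4: attacked by Rh2.
Legal moves for Black: none.
In check with no legal moves → checkmate.

checkmate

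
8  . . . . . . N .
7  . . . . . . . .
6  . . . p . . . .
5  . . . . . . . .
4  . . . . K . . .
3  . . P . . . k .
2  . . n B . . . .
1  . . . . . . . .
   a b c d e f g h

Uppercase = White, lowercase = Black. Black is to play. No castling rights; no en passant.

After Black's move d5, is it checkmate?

After d5: white king on e4; in check: yes, from the black pawn on d5.
White has 4 legal replies: Kf5, Ke5, Kxd5, Kd3.
In check but a legal move exists → not checkmate.

no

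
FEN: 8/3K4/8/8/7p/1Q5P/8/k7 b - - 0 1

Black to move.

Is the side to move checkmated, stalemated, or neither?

stalemate

Black to move; black king on a1.
In check: no.
King squares — b1: attacked by Qb3; a2: attacked by Qb3; b2: attacked by Qb3.
Legal moves for Black: none.
Not in check and no legal moves → stalemate.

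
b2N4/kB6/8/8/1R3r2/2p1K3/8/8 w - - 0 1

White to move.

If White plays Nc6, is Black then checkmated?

yes

After Nc6: black king on a7; in check: yes, from the white knight on c6.
King squares — a6: attacked by Bb7; b6: attacked by Rb4; b7: attacked by Rb4; a8: own bishop; b8: attacked by Nc6.
Black has no legal moves → checkmate.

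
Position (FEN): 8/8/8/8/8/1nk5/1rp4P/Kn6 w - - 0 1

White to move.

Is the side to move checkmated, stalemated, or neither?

White to move; white king on a1.
In check: yes, from the black knight on b3.
King squares — b1: attacked by Rb2; a2: attacked by Rb2; b2: attacked by Kc3.
Legal moves for White: none.
In check with no legal moves → checkmate.

checkmate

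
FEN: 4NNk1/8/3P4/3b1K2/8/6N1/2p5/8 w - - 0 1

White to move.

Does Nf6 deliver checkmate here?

no

After Nf6: black king on g8; in check: yes, from the white knight on f6.
Black has 4 legal replies: Kh8, Kxf8, Kg7, Kf7.
In check but a legal move exists → not checkmate.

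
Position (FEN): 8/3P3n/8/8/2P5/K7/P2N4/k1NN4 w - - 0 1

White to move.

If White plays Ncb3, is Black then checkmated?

After Ncb3: black king on a1; in check: yes, from the white knight on b3.
King squares — b1: attacked by Nd2; a2: attacked by Ka3; b2: attacked by Nd1.
Black has no legal moves → checkmate.

yes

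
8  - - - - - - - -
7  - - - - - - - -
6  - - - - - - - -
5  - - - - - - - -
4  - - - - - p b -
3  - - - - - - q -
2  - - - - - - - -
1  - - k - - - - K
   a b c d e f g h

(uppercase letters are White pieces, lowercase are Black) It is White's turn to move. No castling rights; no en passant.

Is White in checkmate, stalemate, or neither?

White to move; white king on h1.
In check: no.
King squares — g1: attacked by Qg3; g2: attacked by Qg3; h2: attacked by Qg3.
Legal moves for White: none.
Not in check and no legal moves → stalemate.

stalemate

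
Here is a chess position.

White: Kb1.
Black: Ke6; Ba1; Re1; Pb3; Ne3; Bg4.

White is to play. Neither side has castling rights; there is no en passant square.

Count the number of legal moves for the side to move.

White to move; king on b1.
In check: yes, from the black rook on e1.
Legal moves: none.
Count: 0.

0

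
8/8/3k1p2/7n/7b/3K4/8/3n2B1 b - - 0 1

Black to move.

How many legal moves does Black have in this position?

19

Black to move; king on d6.
In check: no.
Legal moves: Ke7, Kd7, Kc7, Ke6, Kc6, Ke5, Kd5, Ng7, Nf4+, Ng3, Bg5, Bg3, Bf2, Be1, Ne3, Nc3, Nf2+, Nb2+, f5.
Count: 19.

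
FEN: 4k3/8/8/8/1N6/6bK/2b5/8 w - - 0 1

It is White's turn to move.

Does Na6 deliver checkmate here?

no

After Na6: black king on e8; in check: no.
Black is not in check, so this cannot be checkmate.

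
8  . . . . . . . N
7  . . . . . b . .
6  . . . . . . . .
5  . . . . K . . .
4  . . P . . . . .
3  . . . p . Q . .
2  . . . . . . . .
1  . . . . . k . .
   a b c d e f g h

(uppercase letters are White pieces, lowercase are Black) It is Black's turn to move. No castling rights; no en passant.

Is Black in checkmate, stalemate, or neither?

Black to move; black king on f1.
In check: yes, from the white queen on f3.
King squares — e1: available; g1: available; e2: attacked by Qf3; f2: attacked by Qf3; g2: attacked by Qf3.
Legal moves for Black: Kg1, Ke1.
Black is in check but has 2 legal moves → neither.

neither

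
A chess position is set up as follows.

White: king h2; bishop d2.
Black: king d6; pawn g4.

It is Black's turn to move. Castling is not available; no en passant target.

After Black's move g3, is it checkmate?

After g3: white king on h2; in check: yes, from the black pawn on g3.
White has 5 legal replies: Kh3, Kxg3, Kg2, Kh1, Kg1.
In check but a legal move exists → not checkmate.

no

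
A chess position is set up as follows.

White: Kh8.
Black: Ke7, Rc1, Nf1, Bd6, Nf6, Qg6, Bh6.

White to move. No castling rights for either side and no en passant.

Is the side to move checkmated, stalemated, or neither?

stalemate

White to move; white king on h8.
In check: no.
King squares — g7: attacked by Qg6; h7: attacked by Nf6; g8: attacked by Nf6.
Legal moves for White: none.
Not in check and no legal moves → stalemate.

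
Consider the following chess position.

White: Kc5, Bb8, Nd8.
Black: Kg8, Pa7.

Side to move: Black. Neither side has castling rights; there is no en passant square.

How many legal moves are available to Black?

Black to move; king on g8.
In check: no.
Legal moves: Kh8, Kf8, Kh7, Kg7, a6, a5.
Count: 6.

6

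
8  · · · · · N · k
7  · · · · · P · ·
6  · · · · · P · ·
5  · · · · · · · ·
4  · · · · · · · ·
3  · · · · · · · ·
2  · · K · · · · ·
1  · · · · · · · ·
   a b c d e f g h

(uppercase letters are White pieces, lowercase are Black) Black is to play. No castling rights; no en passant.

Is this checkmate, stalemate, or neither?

stalemate

Black to move; black king on h8.
In check: no.
King squares — g7: attacked by Pf6; h7: attacked by Nf8; g8: attacked by Pf7.
Legal moves for Black: none.
Not in check and no legal moves → stalemate.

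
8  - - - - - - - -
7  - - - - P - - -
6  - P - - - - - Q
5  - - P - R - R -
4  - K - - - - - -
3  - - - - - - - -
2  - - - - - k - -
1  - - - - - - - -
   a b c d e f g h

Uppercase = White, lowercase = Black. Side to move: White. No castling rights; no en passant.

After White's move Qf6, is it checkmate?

yes

After Qf6: black king on f2; in check: yes, from the white queen on f6.
King squares — e1: attacked by Re5; f1: attacked by Qf6; g1: attacked by Rg5; e2: attacked by Re5; g2: attacked by Rg5; e3: attacked by Re5; f3: attacked by Qf6; g3: attacked by Rg5.
Black has no legal moves → checkmate.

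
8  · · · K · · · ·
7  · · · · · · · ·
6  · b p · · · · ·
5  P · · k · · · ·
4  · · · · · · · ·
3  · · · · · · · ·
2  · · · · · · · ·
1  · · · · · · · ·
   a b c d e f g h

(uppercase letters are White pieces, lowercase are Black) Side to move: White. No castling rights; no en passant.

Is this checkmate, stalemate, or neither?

neither

White to move; white king on d8.
In check: yes, from the black bishop on b6.
King squares — c7: attacked by Bb6; d7: available; e7: available; c8: available; e8: available.
Legal moves for White: Ke8, Kc8, Ke7, Kd7, axb6.
White is in check but has 5 legal moves → neither.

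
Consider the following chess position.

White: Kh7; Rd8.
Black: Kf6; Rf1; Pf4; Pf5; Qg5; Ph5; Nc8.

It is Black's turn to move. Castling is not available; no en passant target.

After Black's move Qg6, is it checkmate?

no

After Qg6: white king on h7; in check: yes, from the black queen on g6.
White has 1 legal reply: Kh8.
In check but a legal move exists → not checkmate.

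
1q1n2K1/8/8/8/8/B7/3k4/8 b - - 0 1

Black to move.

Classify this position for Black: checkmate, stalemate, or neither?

neither

Black to move; black king on d2.
In check: no.
Legal moves for Black include: Nf7+, Nb7+, Ne6+, Nc6+, Qc8, Qa8, Qc7, Qb7, Qa7, Qd6, Qb6, Qe5, Qb5, Qf4, Qb4, Qg3+, Qb3+, Qh2, ... (list truncated; more exist).
Black has legal moves and is not in check → neither.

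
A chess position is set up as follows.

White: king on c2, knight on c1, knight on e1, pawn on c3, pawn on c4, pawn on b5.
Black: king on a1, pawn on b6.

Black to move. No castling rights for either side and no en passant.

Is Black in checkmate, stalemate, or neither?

Black to move; black king on a1.
In check: no.
King squares — b1: attacked by Kc2; a2: attacked by Nc1; b2: attacked by Kc2.
Legal moves for Black: none.
Not in check and no legal moves → stalemate.

stalemate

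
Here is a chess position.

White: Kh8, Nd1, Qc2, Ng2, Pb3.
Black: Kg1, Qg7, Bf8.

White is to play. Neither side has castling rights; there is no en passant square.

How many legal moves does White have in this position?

White to move; king on h8.
In check: yes, from the black queen on g7.
Legal moves: none.
Count: 0.

0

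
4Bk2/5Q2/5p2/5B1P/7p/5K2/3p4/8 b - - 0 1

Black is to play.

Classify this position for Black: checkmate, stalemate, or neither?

Black to move; black king on f8.
In check: yes, from the white queen on f7.
King squares — e7: attacked by Qf7; f7: attacked by Be8; g7: attacked by Qf7; e8: attacked by Qf7; g8: attacked by Qf7.
Legal moves for Black: none.
In check with no legal moves → checkmate.

checkmate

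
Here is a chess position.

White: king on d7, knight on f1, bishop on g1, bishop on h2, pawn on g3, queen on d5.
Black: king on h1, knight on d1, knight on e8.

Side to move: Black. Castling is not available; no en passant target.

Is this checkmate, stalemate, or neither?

Black to move; black king on h1.
In check: yes, from the white queen on d5.
King squares — g1: attacked by Bh2; g2: attacked by Qd5; h2: attacked by Nf1.
Legal moves for Black: none.
In check with no legal moves → checkmate.

checkmate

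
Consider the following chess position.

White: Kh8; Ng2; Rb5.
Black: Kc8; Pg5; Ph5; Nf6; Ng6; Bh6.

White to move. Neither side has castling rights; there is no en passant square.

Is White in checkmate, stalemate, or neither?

White to move; white king on h8.
In check: yes, from the black knight on g6.
King squares — g7: attacked by Bh6; h7: attacked by Nf6; g8: attacked by Nf6.
Legal moves for White: none.
In check with no legal moves → checkmate.

checkmate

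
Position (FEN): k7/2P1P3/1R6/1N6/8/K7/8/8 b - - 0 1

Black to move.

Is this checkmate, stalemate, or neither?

Black to move; black king on a8.
In check: no.
King squares — a7: attacked by Nb5; b7: attacked by Rb6; b8: attacked by Rb6.
Legal moves for Black: none.
Not in check and no legal moves → stalemate.

stalemate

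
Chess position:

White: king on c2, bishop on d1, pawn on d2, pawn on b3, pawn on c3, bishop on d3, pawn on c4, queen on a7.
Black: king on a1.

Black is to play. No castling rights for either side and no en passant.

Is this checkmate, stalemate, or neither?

Black to move; black king on a1.
In check: yes, from the white queen on a7.
King squares — b1: attacked by Kc2; a2: attacked by Qa7; b2: attacked by Kc2.
Legal moves for Black: none.
In check with no legal moves → checkmate.

checkmate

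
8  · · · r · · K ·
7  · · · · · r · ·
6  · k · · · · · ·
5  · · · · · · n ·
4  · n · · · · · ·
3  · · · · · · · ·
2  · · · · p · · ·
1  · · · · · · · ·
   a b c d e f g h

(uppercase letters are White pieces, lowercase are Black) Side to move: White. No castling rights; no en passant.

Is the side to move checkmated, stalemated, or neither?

checkmate

White to move; white king on g8.
In check: yes, from the black rook on d8.
King squares — f7: attacked by Ng5; g7: attacked by Rf7; h7: attacked by Ng5; f8: attacked by Rf7; h8: attacked by Rd8.
Legal moves for White: none.
In check with no legal moves → checkmate.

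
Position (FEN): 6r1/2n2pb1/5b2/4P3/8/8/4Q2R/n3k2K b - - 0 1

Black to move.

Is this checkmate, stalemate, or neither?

checkmate

Black to move; black king on e1.
In check: yes, from the white queen on e2.
King squares — d1: attacked by Qe2; f1: attacked by Qe2; d2: attacked by Qe2; e2: attacked by Rh2; f2: attacked by Qe2.
Legal moves for Black: none.
In check with no legal moves → checkmate.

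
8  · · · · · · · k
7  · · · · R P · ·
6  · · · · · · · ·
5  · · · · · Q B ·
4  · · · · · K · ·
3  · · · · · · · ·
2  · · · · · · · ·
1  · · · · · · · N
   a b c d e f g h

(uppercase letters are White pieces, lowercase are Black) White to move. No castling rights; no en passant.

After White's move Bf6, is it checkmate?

After Bf6: black king on h8; in check: yes, from the white bishop on f6.
King squares — g7: attacked by Bf6; h7: attacked by Qf5; g8: attacked by Pf7.
Black has no legal moves → checkmate.

yes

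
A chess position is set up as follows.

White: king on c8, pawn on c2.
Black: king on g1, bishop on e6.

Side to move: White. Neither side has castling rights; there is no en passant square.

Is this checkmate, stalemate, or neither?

neither

White to move; white king on c8.
In check: yes, from the black bishop on e6.
Legal moves for White: Kd8, Kb8, Kc7, Kb7.
White is in check but has 4 legal moves → neither.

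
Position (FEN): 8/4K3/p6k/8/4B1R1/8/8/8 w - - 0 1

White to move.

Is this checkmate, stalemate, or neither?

neither

White to move; white king on e7.
In check: no.
Legal moves for White include: Kf8, Ke8, Kd8, Kf7, Kd7, Kf6, Ke6, Kd6, Rg8, Rg7, Rg6+, Rg5, Rh4+, Rf4, Rg3, Rg2, Rg1, Ba8, ... (list truncated; more exist).
White has legal moves and is not in check → neither.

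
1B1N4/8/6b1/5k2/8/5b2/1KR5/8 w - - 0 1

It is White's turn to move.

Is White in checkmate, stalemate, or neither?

White to move; white king on b2.
In check: no.
Legal moves for White include: Nf7, Nb7, Ne6, Nc6, Bc7, Ba7, Bd6, Be5, Bf4, Bg3, Bh2, Rc8, Rc7, Rc6, Rc5+, Rc4, Rc3, Rh2, ... (list truncated; more exist).
White has legal moves and is not in check → neither.

neither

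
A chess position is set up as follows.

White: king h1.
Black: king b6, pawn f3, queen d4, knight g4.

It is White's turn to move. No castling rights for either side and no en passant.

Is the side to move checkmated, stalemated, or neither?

White to move; white king on h1.
In check: no.
King squares — g1: attacked by Qd4; g2: attacked by Pf3; h2: attacked by Ng4.
Legal moves for White: none.
Not in check and no legal moves → stalemate.

stalemate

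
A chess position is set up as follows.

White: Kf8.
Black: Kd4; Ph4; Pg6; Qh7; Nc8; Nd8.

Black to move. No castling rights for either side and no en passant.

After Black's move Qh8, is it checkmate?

After Qh8: white king on f8; in check: yes, from the black queen on h8.
King squares — e7: attacked by Nc8; f7: attacked by Nd8; g7: attacked by Qh8; e8: attacked by Qh8; g8: attacked by Qh8.
White has no legal moves → checkmate.

yes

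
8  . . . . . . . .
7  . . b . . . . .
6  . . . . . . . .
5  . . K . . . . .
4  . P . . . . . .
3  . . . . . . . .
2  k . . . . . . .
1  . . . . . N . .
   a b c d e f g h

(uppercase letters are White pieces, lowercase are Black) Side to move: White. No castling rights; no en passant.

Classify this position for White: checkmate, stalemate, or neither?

White to move; white king on c5.
In check: no.
Legal moves for White: Kc6, Kd5, Kb5, Kd4, Kc4, Ng3, Ne3, Nh2, Nd2, b5.
White has 10 legal moves and is not in check → neither.

neither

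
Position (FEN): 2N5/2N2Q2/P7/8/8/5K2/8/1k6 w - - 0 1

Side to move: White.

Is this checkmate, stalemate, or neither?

neither

White to move; white king on f3.
In check: no.
Legal moves for White include: Ne7, Na7, Nd6, Nb6, Qg8, Qf8, Qe8, Qh7+, Qg7, Qe7, Qd7, Qg6+, Qf6, Qe6, Qh5, Qf5+, Qd5, Qf4, ... (list truncated; more exist).
White has legal moves and is not in check → neither.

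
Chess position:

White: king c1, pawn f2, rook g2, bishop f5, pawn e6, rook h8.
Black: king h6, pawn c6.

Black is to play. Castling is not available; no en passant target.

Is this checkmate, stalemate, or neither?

checkmate

Black to move; black king on h6.
In check: yes, from the white rook on h8.
King squares — g5: attacked by Rg2; h5: attacked by Rh8; g6: attacked by Rg2; g7: attacked by Rg2; h7: attacked by Bf5.
Legal moves for Black: none.
In check with no legal moves → checkmate.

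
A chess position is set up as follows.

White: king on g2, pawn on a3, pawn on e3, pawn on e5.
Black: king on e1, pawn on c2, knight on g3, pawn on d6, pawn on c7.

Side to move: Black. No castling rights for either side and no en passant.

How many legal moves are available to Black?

17

Black to move; king on e1.
In check: no.
Legal moves: Nh5, Nf5, Ne4, Ne2, Nh1, Nf1, Ke2, Kd2, Kd1, dxe5, c6, d5, c1=Q, c1=R, c1=B, c1=N, c5.
Count: 17.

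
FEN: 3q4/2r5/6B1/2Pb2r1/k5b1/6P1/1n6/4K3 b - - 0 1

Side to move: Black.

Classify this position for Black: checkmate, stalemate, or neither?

neither

Black to move; black king on a4.
In check: no.
Legal moves for Black include: Qh8, Qg8, Qf8, Qe8+, Qc8, Qb8, Qa8, Qe7+, Qd7, Qf6, Qd6, Rc8, Rh7, Rg7, Rf7, Re7+, Rd7, Rb7, ... (list truncated; more exist).
Black has legal moves and is not in check → neither.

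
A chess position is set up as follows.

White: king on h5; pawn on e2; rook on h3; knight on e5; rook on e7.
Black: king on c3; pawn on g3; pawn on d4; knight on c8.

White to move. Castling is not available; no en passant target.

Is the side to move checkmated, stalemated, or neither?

neither

White to move; white king on h5.
In check: no.
Legal moves for White include: Re8, Rh7, Rg7, Rf7, Rd7, Rc7+, Rb7, Ra7, Re6, Kh6, Kg6, Kg5, Kh4, Kg4, Nf7, Nd7, Ng6, Nc6, ... (list truncated; more exist).
White has legal moves and is not in check → neither.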